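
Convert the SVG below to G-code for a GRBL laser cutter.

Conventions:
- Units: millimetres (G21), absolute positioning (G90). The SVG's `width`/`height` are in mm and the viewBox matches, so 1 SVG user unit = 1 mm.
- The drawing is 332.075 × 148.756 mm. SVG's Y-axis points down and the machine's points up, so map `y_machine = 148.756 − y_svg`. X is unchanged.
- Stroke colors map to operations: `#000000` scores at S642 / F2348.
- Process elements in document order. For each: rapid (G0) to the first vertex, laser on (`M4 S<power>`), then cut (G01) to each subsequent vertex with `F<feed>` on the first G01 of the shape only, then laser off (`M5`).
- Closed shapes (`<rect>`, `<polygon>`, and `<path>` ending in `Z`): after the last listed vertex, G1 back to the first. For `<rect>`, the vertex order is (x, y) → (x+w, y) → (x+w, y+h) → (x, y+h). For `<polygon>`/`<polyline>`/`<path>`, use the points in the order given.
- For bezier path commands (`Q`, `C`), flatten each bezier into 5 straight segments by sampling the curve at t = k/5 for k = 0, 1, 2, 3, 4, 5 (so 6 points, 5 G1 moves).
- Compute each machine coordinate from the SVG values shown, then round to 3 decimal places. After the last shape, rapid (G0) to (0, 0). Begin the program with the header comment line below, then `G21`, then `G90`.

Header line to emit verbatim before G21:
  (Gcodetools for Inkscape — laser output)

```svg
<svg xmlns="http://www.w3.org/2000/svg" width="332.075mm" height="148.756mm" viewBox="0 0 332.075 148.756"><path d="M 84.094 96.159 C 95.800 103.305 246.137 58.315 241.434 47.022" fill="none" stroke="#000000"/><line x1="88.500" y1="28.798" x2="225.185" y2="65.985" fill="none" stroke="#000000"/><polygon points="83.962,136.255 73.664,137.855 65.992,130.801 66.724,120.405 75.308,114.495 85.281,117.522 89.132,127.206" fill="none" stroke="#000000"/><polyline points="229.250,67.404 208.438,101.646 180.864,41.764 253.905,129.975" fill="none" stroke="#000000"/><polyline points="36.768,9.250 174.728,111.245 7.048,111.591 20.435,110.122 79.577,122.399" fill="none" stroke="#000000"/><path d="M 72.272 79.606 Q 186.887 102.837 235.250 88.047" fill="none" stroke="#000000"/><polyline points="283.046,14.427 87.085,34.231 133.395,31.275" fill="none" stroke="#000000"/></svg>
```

viewBox `0 0 332.075 148.756` with mm width/height → 1 unit = 1 mm. Flip: y_m = 148.756 − y_svg.

**Shape 1** — `<path>` cubic bezier, stroke `#000000` → score (S642, F2348). Control points (SVG): P0=(84.094,96.159), P1=(95.800,103.305), P2=(246.137,58.315), P3=(241.434,47.022); sampled at t=k/5. Machine vertices: (84.094,52.597) → (105.404,53.879) → (145.889,63.554) → (191.453,77.501) → (228.000,91.601) → (241.434,101.734). Open path.

**Shape 2** — `<line>` line segment, stroke `#000000` → score (S642, F2348). Machine vertices: (88.500,119.958) → (225.185,82.771). Open path.

**Shape 3** — `<polygon>` regular polygon, stroke `#000000` → score (S642, F2348). Machine vertices: (83.962,12.501) → (73.664,10.901) → (65.992,17.955) → (66.724,28.351) → (75.308,34.261) → (85.281,31.234) → (89.132,21.550) → (83.962,12.501). Closed: final G1 returns to the first vertex.

**Shape 4** — `<polyline>` open polyline, stroke `#000000` → score (S642, F2348). Machine vertices: (229.250,81.352) → (208.438,47.110) → (180.864,106.992) → (253.905,18.781). Open path.

**Shape 5** — `<polyline>` open polyline, stroke `#000000` → score (S642, F2348). Machine vertices: (36.768,139.506) → (174.728,37.511) → (7.048,37.165) → (20.435,38.634) → (79.577,26.357). Open path.

**Shape 6** — `<path>` quadratic bezier, stroke `#000000` → score (S642, F2348). Control points (SVG): P0=(72.272,79.606), P1=(186.887,102.837), P2=(235.250,88.047); sampled at t=k/5. Machine vertices: (72.272,69.150) → (115.468,61.378) → (153.364,56.649) → (185.959,54.960) → (213.255,56.314) → (235.250,60.709). Open path.

**Shape 7** — `<polyline>` open polyline, stroke `#000000` → score (S642, F2348). Machine vertices: (283.046,134.329) → (87.085,114.525) → (133.395,117.481). Open path.

(Gcodetools for Inkscape — laser output)
G21
G90
G0 X84.094 Y52.597
M4 S642
G01 X105.404 Y53.879 F2348
G01 X145.889 Y63.554
G01 X191.453 Y77.501
G01 X228.000 Y91.601
G01 X241.434 Y101.734
M5
G0 X88.500 Y119.958
M4 S642
G01 X225.185 Y82.771 F2348
M5
G0 X83.962 Y12.501
M4 S642
G01 X73.664 Y10.901 F2348
G01 X65.992 Y17.955
G01 X66.724 Y28.351
G01 X75.308 Y34.261
G01 X85.281 Y31.234
G01 X89.132 Y21.550
G01 X83.962 Y12.501
M5
G0 X229.250 Y81.352
M4 S642
G01 X208.438 Y47.110 F2348
G01 X180.864 Y106.992
G01 X253.905 Y18.781
M5
G0 X36.768 Y139.506
M4 S642
G01 X174.728 Y37.511 F2348
G01 X7.048 Y37.165
G01 X20.435 Y38.634
G01 X79.577 Y26.357
M5
G0 X72.272 Y69.150
M4 S642
G01 X115.468 Y61.378 F2348
G01 X153.364 Y56.649
G01 X185.959 Y54.960
G01 X213.255 Y56.314
G01 X235.250 Y60.709
M5
G0 X283.046 Y134.329
M4 S642
G01 X87.085 Y114.525 F2348
G01 X133.395 Y117.481
M5
G0 X0.000 Y0.000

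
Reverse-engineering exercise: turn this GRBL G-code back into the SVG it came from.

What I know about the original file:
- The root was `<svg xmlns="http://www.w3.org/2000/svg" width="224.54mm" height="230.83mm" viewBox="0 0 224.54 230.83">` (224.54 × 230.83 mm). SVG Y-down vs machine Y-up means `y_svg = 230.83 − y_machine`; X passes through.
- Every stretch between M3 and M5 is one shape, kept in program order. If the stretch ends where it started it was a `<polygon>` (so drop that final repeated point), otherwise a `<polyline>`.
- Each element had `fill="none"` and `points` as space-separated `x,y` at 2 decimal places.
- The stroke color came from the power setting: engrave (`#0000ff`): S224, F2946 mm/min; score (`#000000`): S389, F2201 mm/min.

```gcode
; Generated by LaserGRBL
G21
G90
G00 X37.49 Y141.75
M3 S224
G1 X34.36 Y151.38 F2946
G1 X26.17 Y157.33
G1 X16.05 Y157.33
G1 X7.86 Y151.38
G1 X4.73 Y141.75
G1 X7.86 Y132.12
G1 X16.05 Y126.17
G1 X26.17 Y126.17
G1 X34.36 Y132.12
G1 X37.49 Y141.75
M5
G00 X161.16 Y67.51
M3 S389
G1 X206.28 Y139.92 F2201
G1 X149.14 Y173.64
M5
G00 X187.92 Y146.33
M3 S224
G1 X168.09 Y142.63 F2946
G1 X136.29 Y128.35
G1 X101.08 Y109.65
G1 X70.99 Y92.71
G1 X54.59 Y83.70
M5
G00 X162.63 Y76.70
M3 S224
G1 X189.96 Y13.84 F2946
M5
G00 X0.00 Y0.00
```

Machine Y-up, SVG Y-down with viewBox height 230.83, so y_svg = 230.83 − y_machine; X carries over.

Run 1: S224 ⇒ engrave layer `#0000ff`. The run returns to its start, so emit a `<polygon>` with points (Y-flipped): 37.49,89.08 34.36,79.45 26.17,73.50 16.05,73.50 7.86,79.45 4.73,89.08 7.86,98.71 16.05,104.66 26.17,104.66 34.36,98.71.

Run 2: power S389 maps to stroke `#000000` (score). The run is open, so emit a `<polyline>` with points (Y-flipped): 161.16,163.32 206.28,90.91 149.14,57.19.

Run 3: power S224 maps to stroke `#0000ff` (engrave). The run is open, so emit a `<polyline>` with points (Y-flipped): 187.92,84.50 168.09,88.20 136.29,102.48 101.08,121.18 70.99,138.12 54.59,147.13.

Run 4: power S224 maps to stroke `#0000ff` (engrave). The run is open, so emit a `<polyline>` with points (Y-flipped): 162.63,154.13 189.96,216.99.

<svg xmlns="http://www.w3.org/2000/svg" width="224.54mm" height="230.83mm" viewBox="0 0 224.54 230.83">
  <polygon points="37.49,89.08 34.36,79.45 26.17,73.50 16.05,73.50 7.86,79.45 4.73,89.08 7.86,98.71 16.05,104.66 26.17,104.66 34.36,98.71" fill="none" stroke="#0000ff"/>
  <polyline points="161.16,163.32 206.28,90.91 149.14,57.19" fill="none" stroke="#000000"/>
  <polyline points="187.92,84.50 168.09,88.20 136.29,102.48 101.08,121.18 70.99,138.12 54.59,147.13" fill="none" stroke="#0000ff"/>
  <polyline points="162.63,154.13 189.96,216.99" fill="none" stroke="#0000ff"/>
</svg>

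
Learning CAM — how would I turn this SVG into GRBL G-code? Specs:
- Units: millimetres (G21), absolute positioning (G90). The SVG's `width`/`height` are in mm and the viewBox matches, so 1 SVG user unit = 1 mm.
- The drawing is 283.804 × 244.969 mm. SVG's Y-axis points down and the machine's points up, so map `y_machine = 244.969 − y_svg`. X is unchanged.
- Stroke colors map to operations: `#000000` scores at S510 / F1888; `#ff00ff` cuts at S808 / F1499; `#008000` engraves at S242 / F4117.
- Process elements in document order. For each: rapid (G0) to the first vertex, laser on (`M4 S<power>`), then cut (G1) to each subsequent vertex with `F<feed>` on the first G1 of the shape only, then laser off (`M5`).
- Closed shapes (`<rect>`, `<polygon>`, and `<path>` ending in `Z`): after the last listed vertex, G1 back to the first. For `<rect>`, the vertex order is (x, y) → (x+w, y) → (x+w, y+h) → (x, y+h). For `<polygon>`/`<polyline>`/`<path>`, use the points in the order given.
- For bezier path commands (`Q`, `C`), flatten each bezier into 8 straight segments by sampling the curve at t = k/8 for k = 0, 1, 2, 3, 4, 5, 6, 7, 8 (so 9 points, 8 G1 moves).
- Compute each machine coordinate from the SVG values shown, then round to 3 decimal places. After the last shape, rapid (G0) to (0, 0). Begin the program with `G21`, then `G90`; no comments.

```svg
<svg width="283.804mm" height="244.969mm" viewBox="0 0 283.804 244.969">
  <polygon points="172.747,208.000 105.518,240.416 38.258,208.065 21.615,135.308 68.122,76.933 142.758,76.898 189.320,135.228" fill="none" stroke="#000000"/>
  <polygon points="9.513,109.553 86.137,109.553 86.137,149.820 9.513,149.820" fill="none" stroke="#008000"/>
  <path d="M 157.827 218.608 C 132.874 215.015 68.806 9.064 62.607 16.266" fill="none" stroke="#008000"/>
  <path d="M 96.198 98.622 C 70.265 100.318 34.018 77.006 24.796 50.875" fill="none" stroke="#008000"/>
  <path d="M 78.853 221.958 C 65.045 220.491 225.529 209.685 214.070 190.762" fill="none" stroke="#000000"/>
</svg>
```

Since the viewBox matches the mm dimensions, user units are millimetres directly. The only transform is the Y-flip y_m = 244.969 − y_svg.

Shape 1 is a regular polygon drawn with `<polygon>`. Its stroke #000000 means score at S510, F1888. After flipping Y the toolpath is (172.747,36.969) → (105.518,4.553) → (38.258,36.904) → (21.615,109.661) → (68.122,168.036) → (142.758,168.071) → (189.320,109.741) → (172.747,36.969), returning to the start.

Shape 2 is a rectangle drawn with `<polygon>`. Its stroke #008000 means engrave at S242, F4117. After flipping Y the toolpath is (9.513,135.416) → (86.137,135.416) → (86.137,95.149) → (9.513,95.149) → (9.513,135.416), returning to the start.

Shape 3 is a cubic bezier drawn with `<path>`. Its stroke #008000 means engrave at S242, F4117. After flipping Y the toolpath is (157.827,26.361) → (146.826,36.382) → (133.294,60.506) → (118.368,93.861) → (103.184,131.580) → (88.880,168.793) → (76.591,200.631) → (67.455,222.224) → (62.607,228.703).

Shape 4 is a cubic bezier drawn with `<path>`. Its stroke #008000 means engrave at S242, F4117. After flipping Y the toolpath is (96.198,146.347) → (86.063,146.840) → (75.398,149.417) → (64.641,153.819) → (54.230,159.785) → (44.603,167.056) → (36.196,175.371) → (29.448,184.470) → (24.796,194.094).

Shape 5 is a cubic bezier drawn with `<path>`. Its stroke #000000 means score at S510, F1888. After flipping Y the toolpath is (78.853,23.011) → (81.169,23.997) → (95.767,25.843) → (118.590,28.537) → (145.581,32.063) → (172.681,36.407) → (195.835,41.556) → (210.984,47.494) → (214.070,54.207).

G21
G90
G0 X172.747 Y36.969
M4 S510
G1 X105.518 Y4.553 F1888
G1 X38.258 Y36.904
G1 X21.615 Y109.661
G1 X68.122 Y168.036
G1 X142.758 Y168.071
G1 X189.320 Y109.741
G1 X172.747 Y36.969
M5
G0 X9.513 Y135.416
M4 S242
G1 X86.137 Y135.416 F4117
G1 X86.137 Y95.149
G1 X9.513 Y95.149
G1 X9.513 Y135.416
M5
G0 X157.827 Y26.361
M4 S242
G1 X146.826 Y36.382 F4117
G1 X133.294 Y60.506
G1 X118.368 Y93.861
G1 X103.184 Y131.580
G1 X88.880 Y168.793
G1 X76.591 Y200.631
G1 X67.455 Y222.224
G1 X62.607 Y228.703
M5
G0 X96.198 Y146.347
M4 S242
G1 X86.063 Y146.840 F4117
G1 X75.398 Y149.417
G1 X64.641 Y153.819
G1 X54.230 Y159.785
G1 X44.603 Y167.056
G1 X36.196 Y175.371
G1 X29.448 Y184.470
G1 X24.796 Y194.094
M5
G0 X78.853 Y23.011
M4 S510
G1 X81.169 Y23.997 F1888
G1 X95.767 Y25.843
G1 X118.590 Y28.537
G1 X145.581 Y32.063
G1 X172.681 Y36.407
G1 X195.835 Y41.556
G1 X210.984 Y47.494
G1 X214.070 Y54.207
M5
G0 X0.000 Y0.000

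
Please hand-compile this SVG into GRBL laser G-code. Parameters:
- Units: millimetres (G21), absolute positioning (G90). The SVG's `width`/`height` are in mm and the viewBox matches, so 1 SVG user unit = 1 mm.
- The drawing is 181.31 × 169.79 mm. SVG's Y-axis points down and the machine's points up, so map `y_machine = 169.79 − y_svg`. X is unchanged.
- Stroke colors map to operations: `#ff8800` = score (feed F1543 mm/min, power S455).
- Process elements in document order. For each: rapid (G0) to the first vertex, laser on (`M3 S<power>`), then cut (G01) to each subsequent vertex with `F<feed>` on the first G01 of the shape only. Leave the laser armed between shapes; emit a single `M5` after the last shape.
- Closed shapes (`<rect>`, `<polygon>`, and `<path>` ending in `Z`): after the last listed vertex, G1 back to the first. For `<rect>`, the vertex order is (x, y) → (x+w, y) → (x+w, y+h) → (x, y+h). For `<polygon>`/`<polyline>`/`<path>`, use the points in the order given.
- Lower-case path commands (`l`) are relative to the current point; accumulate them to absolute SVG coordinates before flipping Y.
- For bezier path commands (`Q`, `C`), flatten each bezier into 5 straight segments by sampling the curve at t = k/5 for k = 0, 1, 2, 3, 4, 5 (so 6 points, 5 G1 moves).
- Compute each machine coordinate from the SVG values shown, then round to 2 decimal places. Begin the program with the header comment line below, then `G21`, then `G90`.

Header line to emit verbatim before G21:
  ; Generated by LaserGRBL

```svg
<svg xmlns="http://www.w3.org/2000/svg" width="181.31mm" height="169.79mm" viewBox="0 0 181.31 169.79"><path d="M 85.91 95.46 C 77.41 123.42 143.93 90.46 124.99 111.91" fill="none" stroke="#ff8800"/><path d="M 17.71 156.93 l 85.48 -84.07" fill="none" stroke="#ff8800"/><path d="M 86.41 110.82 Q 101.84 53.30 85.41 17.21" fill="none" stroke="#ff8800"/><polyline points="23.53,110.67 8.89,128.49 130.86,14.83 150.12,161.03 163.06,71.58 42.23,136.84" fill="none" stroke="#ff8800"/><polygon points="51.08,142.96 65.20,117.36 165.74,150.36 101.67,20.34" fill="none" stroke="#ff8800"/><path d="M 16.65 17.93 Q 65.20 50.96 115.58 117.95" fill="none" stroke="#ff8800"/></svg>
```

1 u = 1 mm; y_m = 169.79 − y.

[1] `<path>` cubic bezier, #ff8800→score S455 F1543: (85.91,74.33) → (88.53,63.94) → (101.45,62.64) → (116.97,64.88) → (127.38,65.14) → (124.99,57.88)

[2] `<path>` line segment, #ff8800→score S455 F1543: (17.71,12.86) → (103.19,96.93)

[3] `<path>` quadratic bezier, #ff8800→score S455 F1543: (86.41,58.97) → (91.31,81.12) → (93.66,101.56) → (93.46,120.28) → (90.71,137.29) → (85.41,152.58)

[4] `<polyline>` open polyline, #ff8800→score S455 F1543: (23.53,59.12) → (8.89,41.30) → (130.86,154.96) → (150.12,8.76) → (163.06,98.21) → (42.23,32.95)

[5] `<polygon>` closed polygon, #ff8800→score S455 F1543: (51.08,26.83) → (65.20,52.43) → (165.74,19.43) → (101.67,149.45) → (51.08,26.83) (closed)

[6] `<path>` quadratic bezier, #ff8800→score S455 F1543: (16.65,151.86) → (36.14,137.29) → (55.78,120.00) → (75.57,100.00) → (95.50,77.28) → (115.58,51.84)

; Generated by LaserGRBL
G21
G90
G0 X85.91 Y74.33
M3 S455
G01 X88.53 Y63.94 F1543
G01 X101.45 Y62.64
G01 X116.97 Y64.88
G01 X127.38 Y65.14
G01 X124.99 Y57.88
G0 X17.71 Y12.86
M3 S455
G01 X103.19 Y96.93 F1543
G0 X86.41 Y58.97
M3 S455
G01 X91.31 Y81.12 F1543
G01 X93.66 Y101.56
G01 X93.46 Y120.28
G01 X90.71 Y137.29
G01 X85.41 Y152.58
G0 X23.53 Y59.12
M3 S455
G01 X8.89 Y41.30 F1543
G01 X130.86 Y154.96
G01 X150.12 Y8.76
G01 X163.06 Y98.21
G01 X42.23 Y32.95
G0 X51.08 Y26.83
M3 S455
G01 X65.20 Y52.43 F1543
G01 X165.74 Y19.43
G01 X101.67 Y149.45
G01 X51.08 Y26.83
G0 X16.65 Y151.86
M3 S455
G01 X36.14 Y137.29 F1543
G01 X55.78 Y120.00
G01 X75.57 Y100.00
G01 X95.50 Y77.28
G01 X115.58 Y51.84
M5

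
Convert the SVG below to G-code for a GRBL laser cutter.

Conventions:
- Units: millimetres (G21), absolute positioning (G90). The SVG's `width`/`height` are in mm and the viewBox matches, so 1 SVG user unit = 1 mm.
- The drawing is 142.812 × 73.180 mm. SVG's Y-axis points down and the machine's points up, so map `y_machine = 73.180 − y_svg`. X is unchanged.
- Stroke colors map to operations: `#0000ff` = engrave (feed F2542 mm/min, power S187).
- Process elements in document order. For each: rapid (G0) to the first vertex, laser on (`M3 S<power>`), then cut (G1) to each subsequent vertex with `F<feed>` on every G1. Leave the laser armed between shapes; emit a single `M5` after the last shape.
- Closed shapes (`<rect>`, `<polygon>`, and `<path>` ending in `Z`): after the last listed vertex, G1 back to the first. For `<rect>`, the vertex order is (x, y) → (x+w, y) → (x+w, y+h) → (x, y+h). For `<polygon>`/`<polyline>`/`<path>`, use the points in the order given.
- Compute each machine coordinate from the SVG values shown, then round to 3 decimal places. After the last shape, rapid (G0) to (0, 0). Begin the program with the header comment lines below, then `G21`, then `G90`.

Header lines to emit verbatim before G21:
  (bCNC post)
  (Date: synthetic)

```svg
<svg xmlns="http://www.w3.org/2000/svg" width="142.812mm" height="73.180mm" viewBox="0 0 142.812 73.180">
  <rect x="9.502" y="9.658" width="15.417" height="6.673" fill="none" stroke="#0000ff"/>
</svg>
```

Since the viewBox matches the mm dimensions, user units are millimetres directly. The only transform is the Y-flip y_m = 73.180 − y_svg.

Shape 1 is a rectangle drawn with `<rect>`. Its stroke #0000ff means engrave at S187, F2542. After flipping Y the toolpath is (9.502,63.522) → (24.919,63.522) → (24.919,56.849) → (9.502,56.849) → (9.502,63.522), returning to the start.

(bCNC post)
(Date: synthetic)
G21
G90
G0 X9.502 Y63.522
M3 S187
G1 X24.919 Y63.522 F2542
G1 X24.919 Y56.849 F2542
G1 X9.502 Y56.849 F2542
G1 X9.502 Y63.522 F2542
M5
G0 X0.000 Y0.000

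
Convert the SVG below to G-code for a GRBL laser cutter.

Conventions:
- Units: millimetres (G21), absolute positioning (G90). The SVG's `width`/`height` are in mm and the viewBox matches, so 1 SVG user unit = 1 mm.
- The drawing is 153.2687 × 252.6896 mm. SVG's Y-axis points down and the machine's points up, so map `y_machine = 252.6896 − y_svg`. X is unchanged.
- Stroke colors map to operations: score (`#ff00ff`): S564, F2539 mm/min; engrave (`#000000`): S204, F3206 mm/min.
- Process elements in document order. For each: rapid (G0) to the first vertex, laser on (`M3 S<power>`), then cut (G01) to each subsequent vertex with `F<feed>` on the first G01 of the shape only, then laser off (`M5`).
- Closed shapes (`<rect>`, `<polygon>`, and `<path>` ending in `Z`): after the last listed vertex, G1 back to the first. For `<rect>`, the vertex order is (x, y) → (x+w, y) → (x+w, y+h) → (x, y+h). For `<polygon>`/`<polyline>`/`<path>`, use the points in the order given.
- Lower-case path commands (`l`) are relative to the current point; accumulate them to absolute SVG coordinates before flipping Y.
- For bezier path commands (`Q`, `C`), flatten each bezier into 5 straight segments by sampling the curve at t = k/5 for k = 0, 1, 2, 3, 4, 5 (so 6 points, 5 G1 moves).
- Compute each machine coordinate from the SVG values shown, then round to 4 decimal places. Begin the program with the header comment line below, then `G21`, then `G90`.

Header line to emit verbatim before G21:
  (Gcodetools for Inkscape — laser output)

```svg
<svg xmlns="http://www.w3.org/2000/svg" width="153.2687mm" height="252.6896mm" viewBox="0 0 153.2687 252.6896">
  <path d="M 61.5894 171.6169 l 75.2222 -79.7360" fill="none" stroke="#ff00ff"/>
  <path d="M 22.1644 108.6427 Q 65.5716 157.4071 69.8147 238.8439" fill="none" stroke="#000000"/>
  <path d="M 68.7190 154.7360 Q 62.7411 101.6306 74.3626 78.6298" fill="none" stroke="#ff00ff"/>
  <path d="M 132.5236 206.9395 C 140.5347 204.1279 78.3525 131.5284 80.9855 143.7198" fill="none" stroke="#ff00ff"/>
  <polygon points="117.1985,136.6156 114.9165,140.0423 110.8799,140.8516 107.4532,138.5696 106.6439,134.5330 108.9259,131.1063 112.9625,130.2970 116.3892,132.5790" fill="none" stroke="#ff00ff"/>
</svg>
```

Since the viewBox matches the mm dimensions, user units are millimetres directly. The only transform is the Y-flip y_m = 252.6896 − y_svg.

Shape 1 is a line segment drawn with `<path>`. Its stroke #ff00ff means score at S564, F2539. After flipping Y the toolpath is (61.5894,81.0727) → (136.8116,160.8087).

Shape 2 is a quadratic bezier drawn with `<path>`. Its stroke #000000 means engrave at S204, F3206. After flipping Y the toolpath is (22.1644,144.0469) → (37.9607,123.2342) → (50.6239,99.8078) → (60.1540,73.7676) → (66.5509,45.1135) → (69.8147,13.8457).

Shape 3 is a quadratic bezier drawn with `<path>`. Its stroke #ff00ff means score at S564, F2539. After flipping Y the toolpath is (68.7190,97.9536) → (67.0318,117.9916) → (66.7526,135.6212) → (67.8813,150.8424) → (70.4180,163.6553) → (74.3626,174.0598).

Shape 4 is a cubic bezier drawn with `<path>`. Its stroke #ff00ff means score at S564, F2539. After flipping Y the toolpath is (132.5236,45.7501) → (129.9871,54.5750) → (117.0847,72.7292) → (100.2967,92.7929) → (86.1035,107.3464) → (80.9855,108.9698).

Shape 5 is a regular polygon drawn with `<polygon>`. Its stroke #ff00ff means score at S564, F2539. After flipping Y the toolpath is (117.1985,116.0740) → (114.9165,112.6473) → (110.8799,111.8380) → (107.4532,114.1200) → (106.6439,118.1566) → (108.9259,121.5833) → (112.9625,122.3926) → (116.3892,120.1106) → (117.1985,116.0740), returning to the start.

(Gcodetools for Inkscape — laser output)
G21
G90
G0 X61.5894 Y81.0727
M3 S564
G01 X136.8116 Y160.8087 F2539
M5
G0 X22.1644 Y144.0469
M3 S204
G01 X37.9607 Y123.2342 F3206
G01 X50.6239 Y99.8078
G01 X60.1540 Y73.7676
G01 X66.5509 Y45.1135
G01 X69.8147 Y13.8457
M5
G0 X68.7190 Y97.9536
M3 S564
G01 X67.0318 Y117.9916 F2539
G01 X66.7526 Y135.6212
G01 X67.8813 Y150.8424
G01 X70.4180 Y163.6553
G01 X74.3626 Y174.0598
M5
G0 X132.5236 Y45.7501
M3 S564
G01 X129.9871 Y54.5750 F2539
G01 X117.0847 Y72.7292
G01 X100.2967 Y92.7929
G01 X86.1035 Y107.3464
G01 X80.9855 Y108.9698
M5
G0 X117.1985 Y116.0740
M3 S564
G01 X114.9165 Y112.6473 F2539
G01 X110.8799 Y111.8380
G01 X107.4532 Y114.1200
G01 X106.6439 Y118.1566
G01 X108.9259 Y121.5833
G01 X112.9625 Y122.3926
G01 X116.3892 Y120.1106
G01 X117.1985 Y116.0740
M5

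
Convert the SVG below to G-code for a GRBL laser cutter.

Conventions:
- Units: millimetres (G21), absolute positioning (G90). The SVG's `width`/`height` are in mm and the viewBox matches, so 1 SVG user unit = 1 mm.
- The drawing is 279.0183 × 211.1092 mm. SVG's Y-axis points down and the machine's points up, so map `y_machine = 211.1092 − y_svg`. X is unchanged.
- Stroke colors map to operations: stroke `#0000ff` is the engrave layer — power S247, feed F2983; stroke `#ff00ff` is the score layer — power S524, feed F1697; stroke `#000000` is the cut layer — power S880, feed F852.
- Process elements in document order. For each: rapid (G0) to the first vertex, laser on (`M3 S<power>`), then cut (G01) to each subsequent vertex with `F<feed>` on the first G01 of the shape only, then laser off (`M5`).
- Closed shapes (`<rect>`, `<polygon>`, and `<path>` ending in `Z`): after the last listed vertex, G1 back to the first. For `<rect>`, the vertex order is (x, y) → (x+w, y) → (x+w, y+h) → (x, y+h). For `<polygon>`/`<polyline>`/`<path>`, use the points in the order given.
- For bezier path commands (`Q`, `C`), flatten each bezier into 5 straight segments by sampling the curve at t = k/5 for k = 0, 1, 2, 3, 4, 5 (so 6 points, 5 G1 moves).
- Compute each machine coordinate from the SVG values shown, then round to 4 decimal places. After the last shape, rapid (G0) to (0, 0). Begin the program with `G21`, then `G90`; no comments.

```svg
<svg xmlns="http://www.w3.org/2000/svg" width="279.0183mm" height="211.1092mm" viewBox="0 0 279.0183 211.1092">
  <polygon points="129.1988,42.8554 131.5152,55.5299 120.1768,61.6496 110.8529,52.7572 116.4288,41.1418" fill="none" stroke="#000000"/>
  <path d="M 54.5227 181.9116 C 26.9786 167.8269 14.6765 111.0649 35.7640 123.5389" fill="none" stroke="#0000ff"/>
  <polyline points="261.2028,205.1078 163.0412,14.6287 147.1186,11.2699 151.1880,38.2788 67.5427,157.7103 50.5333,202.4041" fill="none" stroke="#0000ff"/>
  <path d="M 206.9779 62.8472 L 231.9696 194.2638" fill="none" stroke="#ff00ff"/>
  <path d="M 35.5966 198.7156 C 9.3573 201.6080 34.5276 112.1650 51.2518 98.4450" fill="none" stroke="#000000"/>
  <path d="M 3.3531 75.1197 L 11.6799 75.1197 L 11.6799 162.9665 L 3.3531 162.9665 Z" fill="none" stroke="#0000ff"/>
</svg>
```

G21
G90
G0 X129.1988 Y168.2538
M3 S880
G01 X131.5152 Y155.5793 F852
G01 X120.1768 Y149.4596
G01 X110.8529 Y158.3520
G01 X116.4288 Y169.9674
G01 X129.1988 Y168.2538
M5
G0 X54.5227 Y29.1976
M3 S247
G01 X39.9705 Y41.8744 F2983
G01 X29.9474 Y59.4219
G01 X25.3246 Y76.4683
G01 X26.9731 Y87.6417
G01 X35.7640 Y87.5703
M5
G0 X261.2028 Y6.0014
M3 S247
G01 X163.0412 Y196.4805 F2983
G01 X147.1186 Y199.8393
G01 X151.1880 Y172.8304
G01 X67.5427 Y53.3989
G01 X50.5333 Y8.7051
M5
G0 X206.9779 Y148.2620
M3 S524
G01 X231.9696 Y16.8454 F1697
M5
G0 X35.5966 Y12.3936
M3 S880
G01 X25.5433 Y20.3939 F852
G01 X24.9553 Y42.4880
G01 X30.9594 Y70.6089
G01 X40.6826 Y96.6899
G01 X51.2518 Y112.6642
M5
G0 X3.3531 Y135.9895
M3 S247
G01 X11.6799 Y135.9895 F2983
G01 X11.6799 Y48.1427
G01 X3.3531 Y48.1427
G01 X3.3531 Y135.9895
M5
G0 X0.0000 Y0.0000

1 u = 1 mm; y_m = 211.1092 − y.

[1] `<polygon>` regular polygon, #000000→cut S880 F852: (129.1988,168.2538) → (131.5152,155.5793) → (120.1768,149.4596) → (110.8529,158.3520) → (116.4288,169.9674) → (129.1988,168.2538) (closed)

[2] `<path>` cubic bezier, #0000ff→engrave S247 F2983: (54.5227,29.1976) → (39.9705,41.8744) → (29.9474,59.4219) → (25.3246,76.4683) → (26.9731,87.6417) → (35.7640,87.5703)

[3] `<polyline>` open polyline, #0000ff→engrave S247 F2983: (261.2028,6.0014) → (163.0412,196.4805) → (147.1186,199.8393) → (151.1880,172.8304) → (67.5427,53.3989) → (50.5333,8.7051)

[4] `<path>` line segment, #ff00ff→score S524 F1697: (206.9779,148.2620) → (231.9696,16.8454)

[5] `<path>` cubic bezier, #000000→cut S880 F852: (35.5966,12.3936) → (25.5433,20.3939) → (24.9553,42.4880) → (30.9594,70.6089) → (40.6826,96.6899) → (51.2518,112.6642)

[6] `<path>` rectangle, #0000ff→engrave S247 F2983: (3.3531,135.9895) → (11.6799,135.9895) → (11.6799,48.1427) → (3.3531,48.1427) → (3.3531,135.9895) (closed)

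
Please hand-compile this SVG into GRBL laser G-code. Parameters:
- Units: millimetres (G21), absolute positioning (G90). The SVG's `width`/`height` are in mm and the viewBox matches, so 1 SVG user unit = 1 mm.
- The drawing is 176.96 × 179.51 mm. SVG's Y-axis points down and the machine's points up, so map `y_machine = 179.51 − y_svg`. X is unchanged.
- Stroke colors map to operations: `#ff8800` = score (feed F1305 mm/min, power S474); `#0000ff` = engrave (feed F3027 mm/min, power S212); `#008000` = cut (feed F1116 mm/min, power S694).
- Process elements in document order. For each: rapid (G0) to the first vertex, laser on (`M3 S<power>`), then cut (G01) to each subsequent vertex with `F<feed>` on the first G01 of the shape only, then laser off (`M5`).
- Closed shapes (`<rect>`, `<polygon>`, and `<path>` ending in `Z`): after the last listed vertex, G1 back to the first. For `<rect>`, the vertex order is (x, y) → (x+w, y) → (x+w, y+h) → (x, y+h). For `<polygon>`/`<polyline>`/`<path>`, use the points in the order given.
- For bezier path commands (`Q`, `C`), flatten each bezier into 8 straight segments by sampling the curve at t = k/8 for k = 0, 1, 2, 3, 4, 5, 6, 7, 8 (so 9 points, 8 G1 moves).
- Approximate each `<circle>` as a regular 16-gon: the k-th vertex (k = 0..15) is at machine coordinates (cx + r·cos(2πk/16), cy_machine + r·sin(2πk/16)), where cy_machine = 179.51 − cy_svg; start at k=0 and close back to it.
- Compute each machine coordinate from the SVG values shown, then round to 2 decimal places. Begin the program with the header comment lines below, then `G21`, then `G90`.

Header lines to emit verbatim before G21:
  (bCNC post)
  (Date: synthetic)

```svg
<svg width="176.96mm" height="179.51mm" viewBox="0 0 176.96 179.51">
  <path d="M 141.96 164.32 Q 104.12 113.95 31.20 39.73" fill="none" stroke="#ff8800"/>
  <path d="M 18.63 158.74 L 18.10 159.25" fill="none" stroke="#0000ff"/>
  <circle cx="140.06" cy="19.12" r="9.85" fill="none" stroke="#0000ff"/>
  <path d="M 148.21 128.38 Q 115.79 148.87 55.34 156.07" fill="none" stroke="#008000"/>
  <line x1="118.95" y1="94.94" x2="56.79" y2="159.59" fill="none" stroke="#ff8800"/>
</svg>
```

(bCNC post)
(Date: synthetic)
G21
G90
G0 X141.96 Y15.19
M3 S474
G01 X131.95 Y28.16 F1305
G01 X120.85 Y41.87
G01 X108.65 Y56.32
G01 X95.35 Y71.52
G01 X80.96 Y87.47
G01 X65.47 Y104.16
G01 X48.88 Y121.60
G01 X31.20 Y139.78
M5
G0 X18.63 Y20.77
M3 S212
G01 X18.10 Y20.26 F3027
M5
G0 X149.91 Y160.39
M3 S212
G01 X149.16 Y164.16 F3027
G01 X147.03 Y167.36
G01 X143.83 Y169.49
G01 X140.06 Y170.24
G01 X136.29 Y169.49
G01 X133.09 Y167.36
G01 X130.96 Y164.16
G01 X130.21 Y160.39
G01 X130.96 Y156.62
G01 X133.09 Y153.42
G01 X136.29 Y151.29
G01 X140.06 Y150.54
G01 X143.83 Y151.29
G01 X147.03 Y153.42
G01 X149.16 Y156.62
G01 X149.91 Y160.39
M5
G0 X148.21 Y51.13
M3 S694
G01 X139.67 Y46.22 F1116
G01 X130.25 Y41.72
G01 X119.95 Y37.63
G01 X108.78 Y33.96
G01 X96.74 Y30.71
G01 X83.81 Y27.87
G01 X70.01 Y25.45
G01 X55.34 Y23.44
M5
G0 X118.95 Y84.57
M3 S474
G01 X56.79 Y19.92 F1305
M5

Since the viewBox matches the mm dimensions, user units are millimetres directly. The only transform is the Y-flip y_m = 179.51 − y_svg.

Shape 1 is a quadratic bezier drawn with `<path>`. Its stroke #ff8800 means score at S474, F1305. After flipping Y the toolpath is (141.96,15.19) → (131.95,28.16) → (120.85,41.87) → (108.65,56.32) → (95.35,71.52) → (80.96,87.47) → (65.47,104.16) → (48.88,121.60) → (31.20,139.78).

Shape 2 is a line segment drawn with `<path>`. Its stroke #0000ff means engrave at S212, F3027. After flipping Y the toolpath is (18.63,20.77) → (18.10,20.26).

Shape 3 is a circle drawn with `<circle>`. Its stroke #0000ff means engrave at S212, F3027. After flipping Y the toolpath is (149.91,160.39) → (149.16,164.16) → (147.03,167.36) → (143.83,169.49) → (140.06,170.24) → (136.29,169.49) → (133.09,167.36) → (130.96,164.16) → (130.21,160.39) → (130.96,156.62) → (133.09,153.42) → (136.29,151.29) → (140.06,150.54) → (143.83,151.29) → (147.03,153.42) → (149.16,156.62) → (149.91,160.39), returning to the start.

Shape 4 is a quadratic bezier drawn with `<path>`. Its stroke #008000 means cut at S694, F1116. After flipping Y the toolpath is (148.21,51.13) → (139.67,46.22) → (130.25,41.72) → (119.95,37.63) → (108.78,33.96) → (96.74,30.71) → (83.81,27.87) → (70.01,25.45) → (55.34,23.44).

Shape 5 is a line segment drawn with `<line>`. Its stroke #ff8800 means score at S474, F1305. After flipping Y the toolpath is (118.95,84.57) → (56.79,19.92).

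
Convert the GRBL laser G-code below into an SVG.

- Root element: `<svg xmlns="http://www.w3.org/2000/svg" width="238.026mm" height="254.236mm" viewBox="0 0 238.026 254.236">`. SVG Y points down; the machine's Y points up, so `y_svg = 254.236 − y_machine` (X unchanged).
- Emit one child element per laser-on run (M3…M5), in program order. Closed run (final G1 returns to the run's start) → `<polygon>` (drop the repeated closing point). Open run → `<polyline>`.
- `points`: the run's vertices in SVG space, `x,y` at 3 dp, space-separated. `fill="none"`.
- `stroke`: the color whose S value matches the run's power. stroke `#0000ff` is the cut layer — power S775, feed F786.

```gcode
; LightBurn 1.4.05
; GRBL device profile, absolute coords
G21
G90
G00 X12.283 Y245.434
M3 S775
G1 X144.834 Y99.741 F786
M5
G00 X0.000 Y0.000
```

<svg xmlns="http://www.w3.org/2000/svg" width="238.026mm" height="254.236mm" viewBox="0 0 238.026 254.236">
  <polyline points="12.283,8.802 144.834,154.495" fill="none" stroke="#0000ff"/>
</svg>

Each laser-on run becomes one SVG element. Flip Y back into SVG space with y_svg = 254.236 − y_machine. Every run uses S775, so all elements get stroke `#0000ff` (cut).

Run 1: The run is open, so emit a `<polyline>` with points (Y-flipped): 12.283,8.802 144.834,154.495.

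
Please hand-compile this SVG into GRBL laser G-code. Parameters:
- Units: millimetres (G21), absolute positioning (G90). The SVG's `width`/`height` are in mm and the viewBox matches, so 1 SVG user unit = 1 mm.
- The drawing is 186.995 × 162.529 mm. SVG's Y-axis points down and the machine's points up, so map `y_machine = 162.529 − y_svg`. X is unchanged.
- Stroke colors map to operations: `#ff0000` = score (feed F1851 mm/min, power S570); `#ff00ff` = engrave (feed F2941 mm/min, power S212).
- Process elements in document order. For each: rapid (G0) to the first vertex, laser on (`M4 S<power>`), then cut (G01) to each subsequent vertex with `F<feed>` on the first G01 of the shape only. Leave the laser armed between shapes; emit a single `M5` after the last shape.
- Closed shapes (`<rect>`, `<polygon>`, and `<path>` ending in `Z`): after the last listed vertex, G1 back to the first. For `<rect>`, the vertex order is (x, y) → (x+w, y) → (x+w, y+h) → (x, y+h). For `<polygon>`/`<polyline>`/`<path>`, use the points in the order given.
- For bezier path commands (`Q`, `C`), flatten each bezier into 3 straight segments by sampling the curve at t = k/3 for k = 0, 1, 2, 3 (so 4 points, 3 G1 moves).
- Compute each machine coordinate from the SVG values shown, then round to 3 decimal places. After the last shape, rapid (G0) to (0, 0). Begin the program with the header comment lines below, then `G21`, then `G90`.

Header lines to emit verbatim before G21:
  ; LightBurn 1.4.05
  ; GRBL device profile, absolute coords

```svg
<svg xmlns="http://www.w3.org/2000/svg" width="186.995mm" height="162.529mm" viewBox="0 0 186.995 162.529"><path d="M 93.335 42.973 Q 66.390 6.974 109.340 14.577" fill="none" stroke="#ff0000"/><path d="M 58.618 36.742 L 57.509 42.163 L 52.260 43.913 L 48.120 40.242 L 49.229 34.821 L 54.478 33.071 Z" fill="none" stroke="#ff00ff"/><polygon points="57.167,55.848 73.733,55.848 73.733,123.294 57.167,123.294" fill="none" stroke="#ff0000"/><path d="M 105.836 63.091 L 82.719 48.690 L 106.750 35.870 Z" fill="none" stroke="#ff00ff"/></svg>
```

; LightBurn 1.4.05
; GRBL device profile, absolute coords
G21
G90
G0 X93.335 Y119.556
M4 S570
G01 X83.138 Y138.711 F1851
G01 X88.473 Y148.176
G01 X109.340 Y147.952
G0 X58.618 Y125.787
M4 S212
G01 X57.509 Y120.366 F2941
G01 X52.260 Y118.616
G01 X48.120 Y122.287
G01 X49.229 Y127.708
G01 X54.478 Y129.458
G01 X58.618 Y125.787
G0 X57.167 Y106.681
M4 S570
G01 X73.733 Y106.681 F1851
G01 X73.733 Y39.235
G01 X57.167 Y39.235
G01 X57.167 Y106.681
G0 X105.836 Y99.438
M4 S212
G01 X82.719 Y113.839 F2941
G01 X106.750 Y126.659
G01 X105.836 Y99.438
M5
G0 X0.000 Y0.000

1 u = 1 mm; y_m = 162.529 − y.

[1] `<path>` quadratic bezier, #ff0000→score S570 F1851: (93.335,119.556) → (83.138,138.711) → (88.473,148.176) → (109.340,147.952)

[2] `<path>` regular polygon, #ff00ff→engrave S212 F2941: (58.618,125.787) → (57.509,120.366) → (52.260,118.616) → (48.120,122.287) → (49.229,127.708) → (54.478,129.458) → (58.618,125.787) (closed)

[3] `<polygon>` rectangle, #ff0000→score S570 F1851: (57.167,106.681) → (73.733,106.681) → (73.733,39.235) → (57.167,39.235) → (57.167,106.681) (closed)

[4] `<path>` regular polygon, #ff00ff→engrave S212 F2941: (105.836,99.438) → (82.719,113.839) → (106.750,126.659) → (105.836,99.438) (closed)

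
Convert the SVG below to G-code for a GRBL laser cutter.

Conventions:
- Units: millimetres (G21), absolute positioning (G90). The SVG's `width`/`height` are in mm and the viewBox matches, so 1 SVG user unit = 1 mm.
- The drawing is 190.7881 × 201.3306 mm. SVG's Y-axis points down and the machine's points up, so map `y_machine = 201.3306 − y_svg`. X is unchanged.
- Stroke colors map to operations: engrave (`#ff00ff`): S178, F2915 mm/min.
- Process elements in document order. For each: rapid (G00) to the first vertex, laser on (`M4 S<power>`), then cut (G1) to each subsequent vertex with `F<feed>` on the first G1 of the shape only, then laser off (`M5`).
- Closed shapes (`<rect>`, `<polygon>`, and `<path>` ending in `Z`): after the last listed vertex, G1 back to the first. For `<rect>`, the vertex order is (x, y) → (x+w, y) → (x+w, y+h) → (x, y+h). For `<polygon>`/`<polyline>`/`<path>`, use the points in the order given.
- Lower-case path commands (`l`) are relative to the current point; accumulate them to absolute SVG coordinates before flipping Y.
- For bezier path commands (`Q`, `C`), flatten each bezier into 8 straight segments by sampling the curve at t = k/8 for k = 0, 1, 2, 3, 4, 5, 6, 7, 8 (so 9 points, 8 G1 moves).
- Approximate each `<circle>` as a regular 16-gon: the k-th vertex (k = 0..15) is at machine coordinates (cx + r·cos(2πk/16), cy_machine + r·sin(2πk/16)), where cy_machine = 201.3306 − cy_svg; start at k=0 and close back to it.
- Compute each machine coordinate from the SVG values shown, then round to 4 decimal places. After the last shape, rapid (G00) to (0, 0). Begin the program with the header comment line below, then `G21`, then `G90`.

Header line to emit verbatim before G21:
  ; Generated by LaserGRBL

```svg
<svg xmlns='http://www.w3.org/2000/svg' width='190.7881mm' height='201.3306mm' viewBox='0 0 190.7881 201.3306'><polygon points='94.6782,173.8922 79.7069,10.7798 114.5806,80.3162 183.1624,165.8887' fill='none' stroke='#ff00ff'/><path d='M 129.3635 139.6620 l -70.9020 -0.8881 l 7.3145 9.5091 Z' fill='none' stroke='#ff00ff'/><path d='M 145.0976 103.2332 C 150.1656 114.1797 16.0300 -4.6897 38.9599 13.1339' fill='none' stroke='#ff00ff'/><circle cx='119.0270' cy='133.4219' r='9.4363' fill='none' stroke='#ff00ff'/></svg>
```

viewBox `0 0 190.7881 201.3306` with mm width/height → 1 unit = 1 mm. Flip: y_m = 201.3306 − y_svg.

**Shape 1** — `<polygon>` closed polygon, stroke `#ff00ff` → engrave (S178, F2915). Machine vertices: (94.6782,27.4384) → (79.7069,190.5508) → (114.5806,121.0144) → (183.1624,35.4419) → (94.6782,27.4384). Closed: final G1 returns to the first vertex.

**Shape 2** — `<path>` closed polygon, stroke `#ff00ff` → engrave (S178, F2915). Machine vertices: (129.3635,61.6686) → (58.4615,62.5567) → (65.7760,53.0476) → (129.3635,61.6686). Closed: final G1 returns to the first vertex.

**Shape 3** — `<path>` cubic bezier, stroke `#ff00ff` → engrave (S178, F2915). Control points (SVG): P0=(145.0976,103.2332), P1=(150.1656,114.1797), P2=(16.0300,-4.6897), P3=(38.9599,13.1339); sampled at t=k/8. Machine vertices: (145.0976,98.0974) → (141.0516,99.5571) → (127.4271,110.0638) → (107.6961,126.4945) → (85.3305,145.7260) → (63.8022,164.6351) → (46.5831,180.0987) → (37.1450,188.9936) → (38.9599,188.1967). Open path.

**Shape 4** — `<circle>` circle, stroke `#ff00ff` → engrave (S178, F2915). Machine vertices: (128.4633,67.9087) → (127.7450,71.5198) → (125.6995,74.5812) → (122.6381,76.6267) → (119.0270,77.3450) → (115.4159,76.6267) → (112.3545,74.5812) → (110.3090,71.5198) → (109.5907,67.9087) → (110.3090,64.2976) → (112.3545,61.2362) → (115.4159,59.1907) → (119.0270,58.4724) → (122.6381,59.1907) → (125.6995,61.2362) → (127.7450,64.2976) → (128.4633,67.9087). Closed: final G1 returns to the first vertex.

; Generated by LaserGRBL
G21
G90
G00 X94.6782 Y27.4384
M4 S178
G1 X79.7069 Y190.5508 F2915
G1 X114.5806 Y121.0144
G1 X183.1624 Y35.4419
G1 X94.6782 Y27.4384
M5
G00 X129.3635 Y61.6686
M4 S178
G1 X58.4615 Y62.5567 F2915
G1 X65.7760 Y53.0476
G1 X129.3635 Y61.6686
M5
G00 X145.0976 Y98.0974
M4 S178
G1 X141.0516 Y99.5571 F2915
G1 X127.4271 Y110.0638
G1 X107.6961 Y126.4945
G1 X85.3305 Y145.7260
G1 X63.8022 Y164.6351
G1 X46.5831 Y180.0987
G1 X37.1450 Y188.9936
G1 X38.9599 Y188.1967
M5
G00 X128.4633 Y67.9087
M4 S178
G1 X127.7450 Y71.5198 F2915
G1 X125.6995 Y74.5812
G1 X122.6381 Y76.6267
G1 X119.0270 Y77.3450
G1 X115.4159 Y76.6267
G1 X112.3545 Y74.5812
G1 X110.3090 Y71.5198
G1 X109.5907 Y67.9087
G1 X110.3090 Y64.2976
G1 X112.3545 Y61.2362
G1 X115.4159 Y59.1907
G1 X119.0270 Y58.4724
G1 X122.6381 Y59.1907
G1 X125.6995 Y61.2362
G1 X127.7450 Y64.2976
G1 X128.4633 Y67.9087
M5
G00 X0.0000 Y0.0000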